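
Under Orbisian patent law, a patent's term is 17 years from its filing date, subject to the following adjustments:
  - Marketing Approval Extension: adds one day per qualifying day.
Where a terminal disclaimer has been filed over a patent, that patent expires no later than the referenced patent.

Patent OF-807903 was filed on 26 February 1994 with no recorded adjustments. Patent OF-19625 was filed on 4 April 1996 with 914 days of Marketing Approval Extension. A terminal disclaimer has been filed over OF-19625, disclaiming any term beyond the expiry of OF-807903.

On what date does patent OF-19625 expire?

Natural term of OF-19625:
  Base: filing + 17 years → 4 April 2013.
  Marketing Approval Extension: +914 days → 5 October 2015.
Expiry of referenced patent OF-807903:
  Base: filing + 17 years → 26 February 2011.
Terminal disclaimer: OF-19625 expires on the earlier of 5 October 2015 and 26 February 2011.

2011-02-26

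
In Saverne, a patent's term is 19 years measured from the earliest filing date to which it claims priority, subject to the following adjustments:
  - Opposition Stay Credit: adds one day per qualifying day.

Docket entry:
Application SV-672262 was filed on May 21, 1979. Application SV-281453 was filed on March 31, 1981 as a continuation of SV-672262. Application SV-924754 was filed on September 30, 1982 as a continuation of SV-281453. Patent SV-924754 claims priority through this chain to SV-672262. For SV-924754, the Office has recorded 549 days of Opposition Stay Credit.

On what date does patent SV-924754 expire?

Earliest priority filing: 21 May 1979.
Base term: 21 May 1979 + 19 years → 21 May 1998.
Opposition Stay Credit: +549 days → 21 November 1999.

November 21, 1999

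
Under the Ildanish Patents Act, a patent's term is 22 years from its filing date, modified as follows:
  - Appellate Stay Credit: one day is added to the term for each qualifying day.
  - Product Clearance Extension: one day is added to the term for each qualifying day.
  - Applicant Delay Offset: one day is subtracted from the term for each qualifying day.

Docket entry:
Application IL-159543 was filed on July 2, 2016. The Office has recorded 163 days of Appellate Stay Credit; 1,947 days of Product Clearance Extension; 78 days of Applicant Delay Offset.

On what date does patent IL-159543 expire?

2044-01-24

Base term: filing date + 22 years → 2 July 2038.
Appellate Stay Credit: +163 days → 12 December 2038.
Product Clearance Extension: +1947 days → 11 April 2044.
Applicant Delay Offset: −78 days → 24 January 2044.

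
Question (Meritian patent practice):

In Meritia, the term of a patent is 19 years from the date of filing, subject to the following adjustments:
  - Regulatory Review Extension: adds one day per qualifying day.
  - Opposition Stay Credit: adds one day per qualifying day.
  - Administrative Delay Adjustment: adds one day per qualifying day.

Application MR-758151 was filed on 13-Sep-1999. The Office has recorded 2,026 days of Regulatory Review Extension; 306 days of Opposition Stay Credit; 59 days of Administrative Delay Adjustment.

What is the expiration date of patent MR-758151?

Base term: filing date + 19 years → 13 September 2018.
Regulatory Review Extension: +2026 days → 31 March 2024.
Opposition Stay Credit: +306 days → 31 January 2025.
Administrative Delay Adjustment: +59 days → 31 March 2025.

2025-03-31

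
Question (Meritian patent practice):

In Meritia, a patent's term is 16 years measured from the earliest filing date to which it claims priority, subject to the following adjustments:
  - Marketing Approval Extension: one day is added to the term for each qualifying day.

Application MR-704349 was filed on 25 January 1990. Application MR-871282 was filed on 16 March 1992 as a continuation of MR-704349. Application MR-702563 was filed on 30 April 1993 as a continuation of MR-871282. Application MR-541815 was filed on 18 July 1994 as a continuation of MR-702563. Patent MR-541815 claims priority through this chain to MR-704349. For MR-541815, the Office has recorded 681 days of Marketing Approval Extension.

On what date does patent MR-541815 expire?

Earliest priority filing: 25 January 1990.
Base term: 25 January 1990 + 16 years → 25 January 2006.
Marketing Approval Extension: +681 days → 7 December 2007.

2007-12-07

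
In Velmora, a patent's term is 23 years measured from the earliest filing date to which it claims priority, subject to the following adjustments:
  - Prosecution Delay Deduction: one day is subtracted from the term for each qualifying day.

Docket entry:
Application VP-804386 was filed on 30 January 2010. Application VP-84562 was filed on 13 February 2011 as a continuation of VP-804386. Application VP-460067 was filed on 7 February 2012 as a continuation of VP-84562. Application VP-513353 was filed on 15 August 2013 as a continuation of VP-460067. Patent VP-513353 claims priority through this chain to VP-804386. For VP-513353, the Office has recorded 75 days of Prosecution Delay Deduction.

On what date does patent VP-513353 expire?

Earliest priority filing: 30 January 2010.
Base term: 30 January 2010 + 23 years → 30 January 2033.
Prosecution Delay Deduction: −75 days → 16 November 2032.

November 16, 2032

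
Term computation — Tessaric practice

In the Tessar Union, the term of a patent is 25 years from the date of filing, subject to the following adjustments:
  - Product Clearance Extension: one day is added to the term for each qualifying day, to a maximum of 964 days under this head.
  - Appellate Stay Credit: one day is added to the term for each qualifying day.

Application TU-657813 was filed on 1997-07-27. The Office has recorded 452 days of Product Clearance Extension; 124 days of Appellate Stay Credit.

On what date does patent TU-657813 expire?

February 23, 2024

Base term: filing date + 25 years → 27 July 2022.
Product Clearance Extension: 452 days (within the 964-day cap) → +452 days → 22 October 2023.
Appellate Stay Credit: +124 days → 23 February 2024.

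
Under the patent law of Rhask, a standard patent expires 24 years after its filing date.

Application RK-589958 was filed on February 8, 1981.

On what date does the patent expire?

2005-02-08

Filing date + 24 years → 8 February 2005.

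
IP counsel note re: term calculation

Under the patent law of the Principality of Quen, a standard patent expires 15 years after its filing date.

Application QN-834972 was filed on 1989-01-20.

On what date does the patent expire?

2004-01-20

Filing date + 15 years → 20 January 2004.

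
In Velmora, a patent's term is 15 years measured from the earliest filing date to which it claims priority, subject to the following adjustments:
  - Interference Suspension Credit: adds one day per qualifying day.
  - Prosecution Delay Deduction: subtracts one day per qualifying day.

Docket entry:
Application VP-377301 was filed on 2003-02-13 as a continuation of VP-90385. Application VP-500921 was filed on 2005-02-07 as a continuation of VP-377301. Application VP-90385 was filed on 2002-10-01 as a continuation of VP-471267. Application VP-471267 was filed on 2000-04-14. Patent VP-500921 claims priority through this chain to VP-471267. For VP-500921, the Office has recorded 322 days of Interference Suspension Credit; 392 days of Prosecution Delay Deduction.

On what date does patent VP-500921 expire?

Earliest priority filing: 14 April 2000.
Base term: 14 April 2000 + 15 years → 14 April 2015.
Interference Suspension Credit: +322 days → 1 March 2016.
Prosecution Delay Deduction: −392 days → 3 February 2015.

2015-02-03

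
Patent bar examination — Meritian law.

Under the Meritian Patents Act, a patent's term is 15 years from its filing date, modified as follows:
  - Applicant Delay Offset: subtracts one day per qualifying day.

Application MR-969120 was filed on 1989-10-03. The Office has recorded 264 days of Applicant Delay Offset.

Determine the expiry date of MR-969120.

January 13, 2004

Base term: filing date + 15 years → 3 October 2004.
Applicant Delay Offset: −264 days → 13 January 2004.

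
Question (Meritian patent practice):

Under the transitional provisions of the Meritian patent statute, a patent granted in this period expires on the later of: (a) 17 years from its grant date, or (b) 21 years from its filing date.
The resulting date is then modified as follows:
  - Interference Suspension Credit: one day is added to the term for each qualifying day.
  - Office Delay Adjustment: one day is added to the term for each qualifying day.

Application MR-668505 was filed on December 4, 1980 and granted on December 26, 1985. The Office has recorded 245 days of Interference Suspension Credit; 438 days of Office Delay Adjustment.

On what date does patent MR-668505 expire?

(a) grant + 17 years → 26 December 2002.
(b) filing + 21 years → 4 December 2001.
Later of the two: 26 December 2002.
Interference Suspension Credit: +245 days → 28 August 2003.
Office Delay Adjustment: +438 days → 8 November 2004.

November 8, 2004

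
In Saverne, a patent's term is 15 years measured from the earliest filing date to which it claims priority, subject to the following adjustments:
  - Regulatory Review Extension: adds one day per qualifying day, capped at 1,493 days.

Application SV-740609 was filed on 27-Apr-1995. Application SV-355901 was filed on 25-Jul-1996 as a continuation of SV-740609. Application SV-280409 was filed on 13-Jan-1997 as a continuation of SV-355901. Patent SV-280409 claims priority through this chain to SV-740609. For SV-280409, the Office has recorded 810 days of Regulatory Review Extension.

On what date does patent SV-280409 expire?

2012-07-15

Earliest priority filing: 27 April 1995.
Base term: 27 April 1995 + 15 years → 27 April 2010.
Regulatory Review Extension: 810 days (within the 1493-day cap) → +810 days → 15 July 2012.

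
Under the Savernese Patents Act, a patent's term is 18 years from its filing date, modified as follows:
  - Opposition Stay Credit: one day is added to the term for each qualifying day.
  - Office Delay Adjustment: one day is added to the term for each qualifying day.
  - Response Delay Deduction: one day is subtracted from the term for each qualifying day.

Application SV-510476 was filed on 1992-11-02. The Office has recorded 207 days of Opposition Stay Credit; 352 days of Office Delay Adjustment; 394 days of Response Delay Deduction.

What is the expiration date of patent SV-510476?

April 16, 2011

Base term: filing date + 18 years → 2 November 2010.
Opposition Stay Credit: +207 days → 28 May 2011.
Office Delay Adjustment: +352 days → 14 May 2012.
Response Delay Deduction: −394 days → 16 April 2011.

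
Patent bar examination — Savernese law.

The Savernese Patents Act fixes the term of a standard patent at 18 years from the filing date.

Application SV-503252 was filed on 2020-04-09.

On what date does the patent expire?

April 9, 2038

Filing date + 18 years → 9 April 2038.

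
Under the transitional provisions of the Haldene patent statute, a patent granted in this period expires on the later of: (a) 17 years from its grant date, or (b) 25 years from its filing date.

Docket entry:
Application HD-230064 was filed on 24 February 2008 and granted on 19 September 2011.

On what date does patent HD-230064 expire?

2033-02-24

(a) grant + 17 years → 19 September 2028.
(b) filing + 25 years → 24 February 2033.
Later of the two: 24 February 2033.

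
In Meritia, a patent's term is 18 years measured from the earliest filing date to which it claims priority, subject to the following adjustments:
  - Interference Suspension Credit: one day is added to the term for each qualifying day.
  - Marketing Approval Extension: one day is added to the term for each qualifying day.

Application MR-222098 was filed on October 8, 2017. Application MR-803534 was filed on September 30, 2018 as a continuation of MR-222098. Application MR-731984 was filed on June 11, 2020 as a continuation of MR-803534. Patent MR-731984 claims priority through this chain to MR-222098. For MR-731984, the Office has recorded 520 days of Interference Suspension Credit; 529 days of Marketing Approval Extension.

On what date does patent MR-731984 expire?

2038-08-22

Earliest priority filing: 8 October 2017.
Base term: 8 October 2017 + 18 years → 8 October 2035.
Interference Suspension Credit: +520 days → 11 March 2037.
Marketing Approval Extension: +529 days → 22 August 2038.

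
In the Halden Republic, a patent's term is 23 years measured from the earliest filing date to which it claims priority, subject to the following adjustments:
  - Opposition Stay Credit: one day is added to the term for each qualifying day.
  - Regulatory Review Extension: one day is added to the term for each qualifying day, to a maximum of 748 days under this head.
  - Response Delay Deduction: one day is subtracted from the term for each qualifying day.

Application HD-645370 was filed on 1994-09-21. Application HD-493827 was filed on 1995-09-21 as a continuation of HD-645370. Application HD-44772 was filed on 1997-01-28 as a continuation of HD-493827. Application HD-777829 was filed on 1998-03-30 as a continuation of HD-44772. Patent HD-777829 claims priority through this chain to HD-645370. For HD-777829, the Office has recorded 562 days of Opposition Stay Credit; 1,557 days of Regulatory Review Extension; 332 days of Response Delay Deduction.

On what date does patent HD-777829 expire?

Earliest priority filing: 21 September 1994.
Base term: 21 September 1994 + 23 years → 21 September 2017.
Opposition Stay Credit: +562 days → 6 April 2019.
Regulatory Review Extension: 1557 days claimed exceeds the 748-day cap, so +748 days → 23 April 2021.
Response Delay Deduction: −332 days → 26 May 2020.

May 26, 2020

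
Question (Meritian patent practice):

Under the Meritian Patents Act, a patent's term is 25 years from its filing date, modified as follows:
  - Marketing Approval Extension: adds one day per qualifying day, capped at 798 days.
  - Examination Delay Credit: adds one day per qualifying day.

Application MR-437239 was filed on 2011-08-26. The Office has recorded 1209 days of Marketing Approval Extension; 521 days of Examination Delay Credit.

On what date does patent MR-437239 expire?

2040-04-06

Base term: filing date + 25 years → 26 August 2036.
Marketing Approval Extension: 1209 days claimed exceeds the 798-day cap, so +798 days → 2 November 2038.
Examination Delay Credit: +521 days → 6 April 2040.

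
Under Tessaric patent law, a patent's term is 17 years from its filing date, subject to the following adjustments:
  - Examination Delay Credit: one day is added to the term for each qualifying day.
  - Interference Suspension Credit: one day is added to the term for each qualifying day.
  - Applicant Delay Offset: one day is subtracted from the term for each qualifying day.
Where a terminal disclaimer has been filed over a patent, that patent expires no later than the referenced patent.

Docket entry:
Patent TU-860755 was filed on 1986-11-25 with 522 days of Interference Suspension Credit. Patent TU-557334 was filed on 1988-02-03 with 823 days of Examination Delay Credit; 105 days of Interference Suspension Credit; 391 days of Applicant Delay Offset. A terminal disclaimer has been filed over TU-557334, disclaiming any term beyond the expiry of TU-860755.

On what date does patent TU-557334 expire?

April 30, 2005

Natural term of TU-557334:
  Base: filing + 17 years → 3 February 2005.
  Examination Delay Credit: +823 days → 7 May 2007.
  Interference Suspension Credit: +105 days → 20 August 2007.
  Applicant Delay Offset: −391 days → 25 July 2006.
Expiry of referenced patent TU-860755:
  Base: filing + 17 years → 25 November 2003.
  Interference Suspension Credit: +522 days → 30 April 2005.
Terminal disclaimer: TU-557334 expires on the earlier of 25 July 2006 and 30 April 2005.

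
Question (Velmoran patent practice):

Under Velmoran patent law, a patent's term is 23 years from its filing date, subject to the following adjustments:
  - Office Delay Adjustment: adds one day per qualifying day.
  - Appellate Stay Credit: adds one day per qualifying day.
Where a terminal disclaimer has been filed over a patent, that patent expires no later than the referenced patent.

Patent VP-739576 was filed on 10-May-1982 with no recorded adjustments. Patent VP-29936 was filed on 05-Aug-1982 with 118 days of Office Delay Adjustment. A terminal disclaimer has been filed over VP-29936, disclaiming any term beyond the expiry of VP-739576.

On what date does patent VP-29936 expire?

May 10, 2005

Natural term of VP-29936:
  Base: filing + 23 years → 5 August 2005.
  Office Delay Adjustment: +118 days → 1 December 2005.
Expiry of referenced patent VP-739576:
  Base: filing + 23 years → 10 May 2005.
Terminal disclaimer: VP-29936 expires on the earlier of 1 December 2005 and 10 May 2005.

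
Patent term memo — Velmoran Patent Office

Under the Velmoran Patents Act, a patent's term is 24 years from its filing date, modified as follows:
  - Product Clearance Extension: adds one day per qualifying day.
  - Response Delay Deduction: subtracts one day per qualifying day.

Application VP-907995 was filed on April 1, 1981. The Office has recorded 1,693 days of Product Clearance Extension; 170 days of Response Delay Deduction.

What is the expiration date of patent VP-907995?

2009-06-02

Base term: filing date + 24 years → 1 April 2005.
Product Clearance Extension: +1693 days → 19 November 2009.
Response Delay Deduction: −170 days → 2 June 2009.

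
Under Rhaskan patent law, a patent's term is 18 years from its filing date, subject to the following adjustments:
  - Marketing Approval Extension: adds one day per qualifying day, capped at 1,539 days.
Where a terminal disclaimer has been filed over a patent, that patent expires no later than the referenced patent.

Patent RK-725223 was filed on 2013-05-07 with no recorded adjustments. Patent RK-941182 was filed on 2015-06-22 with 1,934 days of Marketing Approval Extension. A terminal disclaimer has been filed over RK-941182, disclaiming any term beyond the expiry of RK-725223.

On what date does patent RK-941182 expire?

May 7, 2031

Natural term of RK-941182:
  Base: filing + 18 years → 22 June 2033.
  Marketing Approval Extension: 1934 days claimed exceeds the 1539-day cap, so +1539 days → 8 September 2037.
Expiry of referenced patent RK-725223:
  Base: filing + 18 years → 7 May 2031.
Terminal disclaimer: RK-941182 expires on the earlier of 8 September 2037 and 7 May 2031.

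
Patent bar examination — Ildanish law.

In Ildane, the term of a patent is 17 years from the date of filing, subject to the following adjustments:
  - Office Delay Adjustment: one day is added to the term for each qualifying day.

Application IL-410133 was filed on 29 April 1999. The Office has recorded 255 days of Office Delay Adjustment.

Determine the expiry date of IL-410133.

2017-01-09

Base term: filing date + 17 years → 29 April 2016.
Office Delay Adjustment: +255 days → 9 January 2017.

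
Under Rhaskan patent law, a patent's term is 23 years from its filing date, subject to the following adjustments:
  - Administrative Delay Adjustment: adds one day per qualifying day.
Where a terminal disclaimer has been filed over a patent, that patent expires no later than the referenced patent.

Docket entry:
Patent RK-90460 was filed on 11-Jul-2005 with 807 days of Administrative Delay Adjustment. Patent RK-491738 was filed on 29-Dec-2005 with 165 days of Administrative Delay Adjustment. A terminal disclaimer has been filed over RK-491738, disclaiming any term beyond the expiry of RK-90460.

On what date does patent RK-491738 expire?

June 12, 2029

Natural term of RK-491738:
  Base: filing + 23 years → 29 December 2028.
  Administrative Delay Adjustment: +165 days → 12 June 2029.
Expiry of referenced patent RK-90460:
  Base: filing + 23 years → 11 July 2028.
  Administrative Delay Adjustment: +807 days → 26 September 2030.
Terminal disclaimer: RK-491738 expires on the earlier of 12 June 2029 and 26 September 2030.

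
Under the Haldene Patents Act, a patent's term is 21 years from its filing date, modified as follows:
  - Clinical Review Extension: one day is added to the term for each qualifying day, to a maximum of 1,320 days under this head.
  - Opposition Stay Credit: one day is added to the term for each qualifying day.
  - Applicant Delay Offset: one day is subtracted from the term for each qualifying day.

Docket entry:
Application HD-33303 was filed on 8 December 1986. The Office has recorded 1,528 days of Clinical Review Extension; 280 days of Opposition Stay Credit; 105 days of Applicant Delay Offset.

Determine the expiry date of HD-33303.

2012-01-11

Base term: filing date + 21 years → 8 December 2007.
Clinical Review Extension: 1528 days claimed exceeds the 1320-day cap, so +1320 days → 20 July 2011.
Opposition Stay Credit: +280 days → 25 April 2012.
Applicant Delay Offset: −105 days → 11 January 2012.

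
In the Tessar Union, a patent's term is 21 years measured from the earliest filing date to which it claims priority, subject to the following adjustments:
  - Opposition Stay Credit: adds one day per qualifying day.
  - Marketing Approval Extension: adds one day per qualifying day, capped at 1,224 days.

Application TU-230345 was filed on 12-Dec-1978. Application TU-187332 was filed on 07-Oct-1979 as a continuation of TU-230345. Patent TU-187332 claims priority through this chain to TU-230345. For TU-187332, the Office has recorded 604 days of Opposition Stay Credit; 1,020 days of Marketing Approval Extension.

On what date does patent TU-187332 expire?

Earliest priority filing: 12 December 1978.
Base term: 12 December 1978 + 21 years → 12 December 1999.
Opposition Stay Credit: +604 days → 7 August 2001.
Marketing Approval Extension: 1020 days (within the 1224-day cap) → +1020 days → 23 May 2004.

May 23, 2004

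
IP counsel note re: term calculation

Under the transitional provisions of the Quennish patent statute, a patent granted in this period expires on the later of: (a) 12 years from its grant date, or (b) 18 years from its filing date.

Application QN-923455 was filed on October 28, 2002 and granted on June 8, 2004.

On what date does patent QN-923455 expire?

2020-10-28

(a) grant + 12 years → 8 June 2016.
(b) filing + 18 years → 28 October 2020.
Later of the two: 28 October 2020.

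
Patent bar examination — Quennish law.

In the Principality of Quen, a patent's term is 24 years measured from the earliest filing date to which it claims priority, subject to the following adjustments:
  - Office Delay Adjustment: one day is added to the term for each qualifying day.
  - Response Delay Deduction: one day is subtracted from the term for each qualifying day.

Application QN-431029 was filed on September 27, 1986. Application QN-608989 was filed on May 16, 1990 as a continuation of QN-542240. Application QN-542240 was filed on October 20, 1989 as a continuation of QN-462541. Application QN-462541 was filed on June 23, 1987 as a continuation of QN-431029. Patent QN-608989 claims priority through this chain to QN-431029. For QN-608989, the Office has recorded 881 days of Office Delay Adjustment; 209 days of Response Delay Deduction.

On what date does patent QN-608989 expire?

July 30, 2012

Earliest priority filing: 27 September 1986.
Base term: 27 September 1986 + 24 years → 27 September 2010.
Office Delay Adjustment: +881 days → 24 February 2013.
Response Delay Deduction: −209 days → 30 July 2012.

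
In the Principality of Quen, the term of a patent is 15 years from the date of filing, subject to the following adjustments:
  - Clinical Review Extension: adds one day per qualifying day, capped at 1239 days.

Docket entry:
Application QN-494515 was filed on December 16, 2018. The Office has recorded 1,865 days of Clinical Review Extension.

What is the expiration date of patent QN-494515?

Base term: filing date + 15 years → 16 December 2033.
Clinical Review Extension: 1865 days claimed exceeds the 1239-day cap, so +1239 days → 8 May 2037.

May 8, 2037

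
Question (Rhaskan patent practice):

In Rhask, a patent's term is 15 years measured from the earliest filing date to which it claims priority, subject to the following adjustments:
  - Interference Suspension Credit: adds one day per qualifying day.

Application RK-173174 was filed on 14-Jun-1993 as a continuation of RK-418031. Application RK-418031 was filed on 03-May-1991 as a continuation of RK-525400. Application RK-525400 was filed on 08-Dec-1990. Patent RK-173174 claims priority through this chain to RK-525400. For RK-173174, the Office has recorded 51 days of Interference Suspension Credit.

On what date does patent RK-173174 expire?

January 28, 2006

Earliest priority filing: 8 December 1990.
Base term: 8 December 1990 + 15 years → 8 December 2005.
Interference Suspension Credit: +51 days → 28 January 2006.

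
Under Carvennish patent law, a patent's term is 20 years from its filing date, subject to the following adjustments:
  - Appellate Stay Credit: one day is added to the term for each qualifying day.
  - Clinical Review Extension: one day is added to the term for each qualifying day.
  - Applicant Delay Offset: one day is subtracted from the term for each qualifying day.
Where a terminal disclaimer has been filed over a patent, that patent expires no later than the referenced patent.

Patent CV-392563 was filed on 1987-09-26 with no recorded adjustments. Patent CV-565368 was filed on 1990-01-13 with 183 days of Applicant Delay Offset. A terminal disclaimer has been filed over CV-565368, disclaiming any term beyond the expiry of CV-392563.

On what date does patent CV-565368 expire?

Natural term of CV-565368:
  Base: filing + 20 years → 13 January 2010.
  Applicant Delay Offset: −183 days → 14 July 2009.
Expiry of referenced patent CV-392563:
  Base: filing + 20 years → 26 September 2007.
Terminal disclaimer: CV-565368 expires on the earlier of 14 July 2009 and 26 September 2007.

September 26, 2007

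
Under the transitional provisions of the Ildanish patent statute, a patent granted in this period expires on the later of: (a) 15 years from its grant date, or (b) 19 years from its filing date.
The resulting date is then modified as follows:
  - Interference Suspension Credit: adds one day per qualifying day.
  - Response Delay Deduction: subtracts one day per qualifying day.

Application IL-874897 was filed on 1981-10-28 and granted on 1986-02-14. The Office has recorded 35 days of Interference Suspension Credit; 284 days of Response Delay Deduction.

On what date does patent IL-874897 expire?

June 10, 2000

(a) grant + 15 years → 14 February 2001.
(b) filing + 19 years → 28 October 2000.
Later of the two: 14 February 2001.
Interference Suspension Credit: +35 days → 21 March 2001.
Response Delay Deduction: −284 days → 10 June 2000.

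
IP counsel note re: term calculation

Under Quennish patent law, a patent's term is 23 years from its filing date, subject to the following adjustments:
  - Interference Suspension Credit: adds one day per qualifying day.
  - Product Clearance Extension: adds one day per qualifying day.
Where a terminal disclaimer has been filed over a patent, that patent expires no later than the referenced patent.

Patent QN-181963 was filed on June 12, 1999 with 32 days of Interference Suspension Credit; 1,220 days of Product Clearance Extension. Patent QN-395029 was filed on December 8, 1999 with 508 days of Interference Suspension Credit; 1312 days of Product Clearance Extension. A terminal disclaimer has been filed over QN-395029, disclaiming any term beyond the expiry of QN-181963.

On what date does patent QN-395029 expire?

Natural term of QN-395029:
  Base: filing + 23 years → 8 December 2022.
  Interference Suspension Credit: +508 days → 29 April 2024.
  Product Clearance Extension: +1312 days → 2 December 2027.
Expiry of referenced patent QN-181963:
  Base: filing + 23 years → 12 June 2022.
  Interference Suspension Credit: +32 days → 14 July 2022.
  Product Clearance Extension: +1220 days → 15 November 2025.
Terminal disclaimer: QN-395029 expires on the earlier of 2 December 2027 and 15 November 2025.

2025-11-15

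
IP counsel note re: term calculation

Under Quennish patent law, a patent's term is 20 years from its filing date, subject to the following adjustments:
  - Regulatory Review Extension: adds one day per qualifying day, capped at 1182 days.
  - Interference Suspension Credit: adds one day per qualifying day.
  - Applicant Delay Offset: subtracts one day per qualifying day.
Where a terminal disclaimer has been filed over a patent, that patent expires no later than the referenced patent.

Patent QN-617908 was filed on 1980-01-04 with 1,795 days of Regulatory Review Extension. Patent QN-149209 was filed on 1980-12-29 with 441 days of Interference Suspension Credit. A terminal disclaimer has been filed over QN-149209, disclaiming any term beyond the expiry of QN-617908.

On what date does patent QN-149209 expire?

Natural term of QN-149209:
  Base: filing + 20 years → 29 December 2000.
  Interference Suspension Credit: +441 days → 15 March 2002.
Expiry of referenced patent QN-617908:
  Base: filing + 20 years → 4 January 2000.
  Regulatory Review Extension: 1795 days claimed exceeds the 1182-day cap, so +1182 days → 31 March 2003.
Terminal disclaimer: QN-149209 expires on the earlier of 15 March 2002 and 31 March 2003.

2002-03-15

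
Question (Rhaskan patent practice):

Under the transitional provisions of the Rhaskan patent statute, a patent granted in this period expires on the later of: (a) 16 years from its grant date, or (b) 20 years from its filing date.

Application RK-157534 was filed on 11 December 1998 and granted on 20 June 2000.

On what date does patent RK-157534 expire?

December 11, 2018

(a) grant + 16 years → 20 June 2016.
(b) filing + 20 years → 11 December 2018.
Later of the two: 11 December 2018.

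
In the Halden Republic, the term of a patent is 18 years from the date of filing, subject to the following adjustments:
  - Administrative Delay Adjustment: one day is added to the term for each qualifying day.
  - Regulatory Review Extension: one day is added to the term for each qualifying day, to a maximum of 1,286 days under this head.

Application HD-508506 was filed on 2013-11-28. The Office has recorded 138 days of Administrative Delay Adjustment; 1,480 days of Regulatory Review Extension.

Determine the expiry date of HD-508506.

Base term: filing date + 18 years → 28 November 2031.
Administrative Delay Adjustment: +138 days → 14 April 2032.
Regulatory Review Extension: 1480 days claimed exceeds the 1286-day cap, so +1286 days → 22 October 2035.

October 22, 2035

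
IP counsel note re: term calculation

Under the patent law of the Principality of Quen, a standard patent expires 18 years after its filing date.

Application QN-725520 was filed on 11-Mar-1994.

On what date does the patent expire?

Filing date + 18 years → 11 March 2012.

2012-03-11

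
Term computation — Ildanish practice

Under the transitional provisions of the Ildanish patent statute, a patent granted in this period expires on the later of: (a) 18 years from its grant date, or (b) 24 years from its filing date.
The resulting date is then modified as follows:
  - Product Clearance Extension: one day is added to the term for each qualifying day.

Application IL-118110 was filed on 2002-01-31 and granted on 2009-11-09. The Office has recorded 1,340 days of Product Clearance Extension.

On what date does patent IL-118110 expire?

(a) grant + 18 years → 9 November 2027.
(b) filing + 24 years → 31 January 2026.
Later of the two: 9 November 2027.
Product Clearance Extension: +1340 days → 11 July 2031.

July 11, 2031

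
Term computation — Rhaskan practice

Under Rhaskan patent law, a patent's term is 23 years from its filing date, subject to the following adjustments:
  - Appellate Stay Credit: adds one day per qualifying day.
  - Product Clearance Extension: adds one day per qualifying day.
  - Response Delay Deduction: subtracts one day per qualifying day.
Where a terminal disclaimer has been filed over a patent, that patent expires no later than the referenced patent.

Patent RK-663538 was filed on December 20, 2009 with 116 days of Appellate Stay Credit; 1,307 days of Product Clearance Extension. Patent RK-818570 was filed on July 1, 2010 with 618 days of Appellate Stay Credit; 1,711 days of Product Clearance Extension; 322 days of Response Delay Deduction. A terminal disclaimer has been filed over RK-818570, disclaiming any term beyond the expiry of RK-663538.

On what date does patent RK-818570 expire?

2036-11-12

Natural term of RK-818570:
  Base: filing + 23 years → 1 July 2033.
  Appellate Stay Credit: +618 days → 11 March 2035.
  Product Clearance Extension: +1711 days → 16 November 2039.
  Response Delay Deduction: −322 days → 29 December 2038.
Expiry of referenced patent RK-663538:
  Base: filing + 23 years → 20 December 2032.
  Appellate Stay Credit: +116 days → 15 April 2033.
  Product Clearance Extension: +1307 days → 12 November 2036.
Terminal disclaimer: RK-818570 expires on the earlier of 29 December 2038 and 12 November 2036.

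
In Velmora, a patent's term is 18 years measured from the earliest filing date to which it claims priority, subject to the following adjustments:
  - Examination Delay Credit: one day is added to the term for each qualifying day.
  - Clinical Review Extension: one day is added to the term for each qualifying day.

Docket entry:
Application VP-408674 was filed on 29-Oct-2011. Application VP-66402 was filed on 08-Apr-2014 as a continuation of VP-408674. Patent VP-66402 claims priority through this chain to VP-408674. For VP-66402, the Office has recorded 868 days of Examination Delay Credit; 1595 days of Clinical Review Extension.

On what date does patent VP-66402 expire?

July 27, 2036

Earliest priority filing: 29 October 2011.
Base term: 29 October 2011 + 18 years → 29 October 2029.
Examination Delay Credit: +868 days → 15 March 2032.
Clinical Review Extension: +1595 days → 27 July 2036.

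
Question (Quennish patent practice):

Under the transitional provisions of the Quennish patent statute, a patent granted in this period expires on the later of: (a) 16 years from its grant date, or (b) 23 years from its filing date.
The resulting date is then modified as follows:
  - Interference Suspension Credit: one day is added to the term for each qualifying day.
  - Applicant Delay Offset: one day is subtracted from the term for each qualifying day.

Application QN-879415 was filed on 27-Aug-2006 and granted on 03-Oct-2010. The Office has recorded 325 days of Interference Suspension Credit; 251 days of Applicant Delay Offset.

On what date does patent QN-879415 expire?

(a) grant + 16 years → 3 October 2026.
(b) filing + 23 years → 27 August 2029.
Later of the two: 27 August 2029.
Interference Suspension Credit: +325 days → 18 July 2030.
Applicant Delay Offset: −251 days → 9 November 2029.

November 9, 2029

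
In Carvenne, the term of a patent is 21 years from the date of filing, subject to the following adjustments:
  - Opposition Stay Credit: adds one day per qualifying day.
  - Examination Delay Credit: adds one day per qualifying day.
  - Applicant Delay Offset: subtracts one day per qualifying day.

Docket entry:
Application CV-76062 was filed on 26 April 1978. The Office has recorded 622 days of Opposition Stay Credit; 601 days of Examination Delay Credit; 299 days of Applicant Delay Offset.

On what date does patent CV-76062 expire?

Base term: filing date + 21 years → 26 April 1999.
Opposition Stay Credit: +622 days → 7 January 2001.
Examination Delay Credit: +601 days → 31 August 2002.
Applicant Delay Offset: −299 days → 5 November 2001.

November 5, 2001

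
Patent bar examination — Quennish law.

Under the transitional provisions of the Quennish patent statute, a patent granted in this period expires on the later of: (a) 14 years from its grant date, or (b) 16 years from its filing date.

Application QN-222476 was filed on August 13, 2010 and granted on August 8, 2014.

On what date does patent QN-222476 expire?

2028-08-08

(a) grant + 14 years → 8 August 2028.
(b) filing + 16 years → 13 August 2026.
Later of the two: 8 August 2028.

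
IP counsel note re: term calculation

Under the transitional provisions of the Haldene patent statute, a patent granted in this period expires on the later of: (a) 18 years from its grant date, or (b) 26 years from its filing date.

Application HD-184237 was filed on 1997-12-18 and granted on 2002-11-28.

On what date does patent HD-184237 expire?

(a) grant + 18 years → 28 November 2020.
(b) filing + 26 years → 18 December 2023.
Later of the two: 18 December 2023.

December 18, 2023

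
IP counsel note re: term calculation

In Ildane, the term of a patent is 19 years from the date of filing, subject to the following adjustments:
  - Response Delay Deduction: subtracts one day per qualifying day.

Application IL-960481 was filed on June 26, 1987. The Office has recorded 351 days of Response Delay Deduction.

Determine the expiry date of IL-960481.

July 10, 2005

Base term: filing date + 19 years → 26 June 2006.
Response Delay Deduction: −351 days → 10 July 2005.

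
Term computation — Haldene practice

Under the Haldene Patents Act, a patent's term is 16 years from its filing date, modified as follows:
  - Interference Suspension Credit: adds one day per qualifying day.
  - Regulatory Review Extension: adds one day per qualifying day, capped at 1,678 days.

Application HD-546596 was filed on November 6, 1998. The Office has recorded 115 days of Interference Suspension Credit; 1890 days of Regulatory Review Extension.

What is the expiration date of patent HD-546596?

October 4, 2019

Base term: filing date + 16 years → 6 November 2014.
Interference Suspension Credit: +115 days → 1 March 2015.
Regulatory Review Extension: 1890 days claimed exceeds the 1678-day cap, so +1678 days → 4 October 2019.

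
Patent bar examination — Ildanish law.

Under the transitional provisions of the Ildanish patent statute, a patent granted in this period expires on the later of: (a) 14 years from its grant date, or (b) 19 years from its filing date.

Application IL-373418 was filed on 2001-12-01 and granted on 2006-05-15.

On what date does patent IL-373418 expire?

December 1, 2020

(a) grant + 14 years → 15 May 2020.
(b) filing + 19 years → 1 December 2020.
Later of the two: 1 December 2020.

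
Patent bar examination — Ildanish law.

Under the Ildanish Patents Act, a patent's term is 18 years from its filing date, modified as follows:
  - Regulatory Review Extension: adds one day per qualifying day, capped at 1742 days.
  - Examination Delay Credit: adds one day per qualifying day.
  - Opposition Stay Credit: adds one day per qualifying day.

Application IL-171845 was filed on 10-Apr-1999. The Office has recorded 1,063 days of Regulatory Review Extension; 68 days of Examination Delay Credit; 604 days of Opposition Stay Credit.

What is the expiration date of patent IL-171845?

Base term: filing date + 18 years → 10 April 2017.
Regulatory Review Extension: 1063 days (within the 1742-day cap) → +1063 days → 8 March 2020.
Examination Delay Credit: +68 days → 15 May 2020.
Opposition Stay Credit: +604 days → 9 January 2022.

2022-01-09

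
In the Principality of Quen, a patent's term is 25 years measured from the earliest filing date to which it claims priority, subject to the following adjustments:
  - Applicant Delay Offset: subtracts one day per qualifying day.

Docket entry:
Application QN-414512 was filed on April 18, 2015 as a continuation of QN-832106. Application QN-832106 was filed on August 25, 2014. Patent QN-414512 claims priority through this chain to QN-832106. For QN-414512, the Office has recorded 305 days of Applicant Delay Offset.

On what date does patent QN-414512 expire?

Earliest priority filing: 25 August 2014.
Base term: 25 August 2014 + 25 years → 25 August 2039.
Applicant Delay Offset: −305 days → 24 October 2038.

2038-10-24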